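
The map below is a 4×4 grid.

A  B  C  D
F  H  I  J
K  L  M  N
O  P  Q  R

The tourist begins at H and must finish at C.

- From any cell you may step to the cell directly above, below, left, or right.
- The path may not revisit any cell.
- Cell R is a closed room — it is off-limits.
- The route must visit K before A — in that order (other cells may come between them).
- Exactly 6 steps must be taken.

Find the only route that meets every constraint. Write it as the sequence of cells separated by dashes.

H - L - K - F - A - B - C

The waypoints must appear in the order K, A, with no cell reused.
Route from H: down to L, left to K, 2× up (reaching A), 2× right (reaching C) — 6 moves in all.
Check: order respected (K at step 2, A at step 4); 6 moves as required.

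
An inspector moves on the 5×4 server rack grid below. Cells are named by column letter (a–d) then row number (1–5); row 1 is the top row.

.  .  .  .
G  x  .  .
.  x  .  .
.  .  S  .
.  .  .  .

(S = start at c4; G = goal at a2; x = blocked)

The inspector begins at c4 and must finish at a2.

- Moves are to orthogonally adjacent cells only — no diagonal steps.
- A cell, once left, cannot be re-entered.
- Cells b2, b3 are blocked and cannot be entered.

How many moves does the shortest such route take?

4

The Manhattan distance from c4 to a2 is |4−2| + |3−1| = 4, so at least 4 moves are needed.
A route of 4 moves achieves this: c4 → b4 → a4 → a3 → a2.
Since 4 matches the lower bound, it is optimal.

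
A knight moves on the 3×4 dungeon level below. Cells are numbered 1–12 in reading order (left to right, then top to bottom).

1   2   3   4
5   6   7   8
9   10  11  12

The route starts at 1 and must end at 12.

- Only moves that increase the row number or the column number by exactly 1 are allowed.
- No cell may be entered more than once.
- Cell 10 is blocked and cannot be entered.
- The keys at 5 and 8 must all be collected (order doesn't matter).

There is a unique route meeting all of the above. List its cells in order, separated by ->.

1 -> 5 -> 6 -> 7 -> 8 -> 12

Moves only go right or down, so the column and row indices never decrease.
Route from 1: down 1 to 5, right 3 to 8, down 1 to 12 — 5 moves in all.
Check: all required cells visited.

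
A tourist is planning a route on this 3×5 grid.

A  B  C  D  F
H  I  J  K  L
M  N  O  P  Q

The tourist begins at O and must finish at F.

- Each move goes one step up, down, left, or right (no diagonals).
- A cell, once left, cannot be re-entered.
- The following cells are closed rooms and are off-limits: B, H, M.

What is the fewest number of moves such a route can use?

4

The Manhattan distance from O to F is |3−1| + |3−5| = 4, so at least 4 moves are needed.
A route of 4 moves achieves this: O → J → C → D → F.
Since 4 matches the lower bound, it is optimal.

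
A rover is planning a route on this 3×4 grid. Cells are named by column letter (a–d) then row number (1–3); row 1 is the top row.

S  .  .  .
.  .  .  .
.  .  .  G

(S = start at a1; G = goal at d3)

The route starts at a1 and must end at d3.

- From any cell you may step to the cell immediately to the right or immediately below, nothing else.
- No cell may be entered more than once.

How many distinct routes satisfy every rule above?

10

A right/down-only route from a1 to d3 makes exactly 2 down-moves and 3 right-moves in some order.
With no other constraints that would be C(5,2) = 10 routes.
That gives 10 routes.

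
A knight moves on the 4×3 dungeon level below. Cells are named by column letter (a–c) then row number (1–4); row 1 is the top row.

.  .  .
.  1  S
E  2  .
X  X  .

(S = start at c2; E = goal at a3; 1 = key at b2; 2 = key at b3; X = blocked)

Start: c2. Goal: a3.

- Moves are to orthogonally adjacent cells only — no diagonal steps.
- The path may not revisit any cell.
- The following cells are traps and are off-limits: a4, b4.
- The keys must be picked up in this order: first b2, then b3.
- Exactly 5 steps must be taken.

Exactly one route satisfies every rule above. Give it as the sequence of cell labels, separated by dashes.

The waypoints must appear in the order b2, b3, with no cell reused.
Route from c2: up to c1, left to b1, 2× down (reaching b3), left to a3 — 5 moves in all.
Check: order respected (1 at step 3, 2 at step 4); 5 moves as required.

c2 - c1 - b1 - b2 - b3 - a3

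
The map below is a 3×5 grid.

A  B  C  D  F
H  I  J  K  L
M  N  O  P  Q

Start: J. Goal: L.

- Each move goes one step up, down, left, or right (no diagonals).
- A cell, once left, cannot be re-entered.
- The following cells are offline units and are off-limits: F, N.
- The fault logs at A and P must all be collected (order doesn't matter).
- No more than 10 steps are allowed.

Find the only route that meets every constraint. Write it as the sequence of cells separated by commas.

The budget equals the shortest possible length, so every move has to be on a shortest route through the required cells.
Route from J: left 2 to H, up 1 to A, right 3 to D, down 2 to P, right 1 to Q, up 1 to L — 10 moves in all.
Check: all required cells visited; 10 ≤ 10 moves.

J, I, H, A, B, C, D, K, P, Q, L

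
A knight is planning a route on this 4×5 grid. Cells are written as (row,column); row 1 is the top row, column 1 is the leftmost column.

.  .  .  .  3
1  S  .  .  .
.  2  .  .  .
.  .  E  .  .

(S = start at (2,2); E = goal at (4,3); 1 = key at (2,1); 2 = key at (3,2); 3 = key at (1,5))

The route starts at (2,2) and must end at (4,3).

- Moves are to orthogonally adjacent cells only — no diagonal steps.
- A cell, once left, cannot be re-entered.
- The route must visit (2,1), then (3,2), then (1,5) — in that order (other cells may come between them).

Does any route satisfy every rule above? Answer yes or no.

One route that works: (2,2) → (2,1) → (3,1) → (3,2) → (3,3) → (2,3) → (1,3) → (1,4) → (1,5) → (2,5) → (3,5) → (4,5) → (4,4) → (4,3).

yes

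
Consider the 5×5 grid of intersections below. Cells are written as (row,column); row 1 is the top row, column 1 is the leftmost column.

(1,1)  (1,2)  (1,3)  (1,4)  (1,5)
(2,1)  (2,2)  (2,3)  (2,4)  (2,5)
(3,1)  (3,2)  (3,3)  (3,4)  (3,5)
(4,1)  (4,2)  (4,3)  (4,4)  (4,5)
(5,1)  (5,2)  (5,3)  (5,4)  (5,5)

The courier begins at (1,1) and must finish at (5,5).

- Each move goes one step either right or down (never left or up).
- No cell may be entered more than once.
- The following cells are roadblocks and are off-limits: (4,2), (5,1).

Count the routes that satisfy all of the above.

53

A right/down-only route from (1,1) to (5,5) makes exactly 4 down-moves and 4 right-moves in some order.
With no other constraints that would be C(8,4) = 70 routes.
Subtract routes through each blocked cell (inclusion–exclusion for overlaps): − through (4,2): 16 − through (5,1): 1 → 53.
That gives 53 routes.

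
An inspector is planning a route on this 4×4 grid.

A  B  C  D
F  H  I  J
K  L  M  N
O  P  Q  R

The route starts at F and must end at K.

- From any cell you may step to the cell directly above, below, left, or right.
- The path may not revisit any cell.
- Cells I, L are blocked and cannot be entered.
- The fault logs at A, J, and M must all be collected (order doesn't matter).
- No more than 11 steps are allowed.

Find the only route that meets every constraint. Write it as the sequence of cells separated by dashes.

The 11-move cap with required stops at A, J, M leaves no slack for detours.
Route from F: up to A, 3× right (reaching D), 2× down (reaching N), left to M, down to Q, 2× left (reaching O), up to K — 11 moves in all.
Check: all required cells visited; 11 ≤ 11 moves.

F - A - B - C - D - J - N - M - Q - P - O - K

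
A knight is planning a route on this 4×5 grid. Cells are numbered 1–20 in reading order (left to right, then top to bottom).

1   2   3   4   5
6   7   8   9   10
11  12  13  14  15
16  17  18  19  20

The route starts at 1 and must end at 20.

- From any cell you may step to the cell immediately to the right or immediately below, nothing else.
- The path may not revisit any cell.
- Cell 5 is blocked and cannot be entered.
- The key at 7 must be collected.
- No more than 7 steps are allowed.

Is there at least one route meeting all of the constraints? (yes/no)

yes

One route that works: 1 → 6 → 7 → 12 → 17 → 18 → 19 → 20.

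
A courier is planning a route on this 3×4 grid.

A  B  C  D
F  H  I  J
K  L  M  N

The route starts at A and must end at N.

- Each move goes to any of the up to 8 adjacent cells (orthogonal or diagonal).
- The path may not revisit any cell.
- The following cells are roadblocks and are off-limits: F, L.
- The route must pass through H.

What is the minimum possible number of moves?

3

Any route passes through H somewhere between A and N. Summing Chebyshev distances along the two legs (A → H → N) gives a lower bound of 1 + 2 = 3 moves.
A route of 3 moves achieves this: A → H → I → N.
Since 3 matches the lower bound, it is optimal.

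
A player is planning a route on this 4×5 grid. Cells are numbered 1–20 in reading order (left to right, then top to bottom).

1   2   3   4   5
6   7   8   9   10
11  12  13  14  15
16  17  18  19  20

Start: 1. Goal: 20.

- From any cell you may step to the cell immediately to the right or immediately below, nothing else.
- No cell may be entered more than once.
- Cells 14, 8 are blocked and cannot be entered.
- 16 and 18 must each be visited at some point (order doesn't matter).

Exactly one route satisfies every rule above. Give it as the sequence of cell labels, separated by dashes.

Moves only go right or down, so the column and row indices never decrease.
Route from 1: down 3 to 16, right 4 to 20 — 7 moves in all.
Check: all required cells visited.

1 - 6 - 11 - 16 - 17 - 18 - 19 - 20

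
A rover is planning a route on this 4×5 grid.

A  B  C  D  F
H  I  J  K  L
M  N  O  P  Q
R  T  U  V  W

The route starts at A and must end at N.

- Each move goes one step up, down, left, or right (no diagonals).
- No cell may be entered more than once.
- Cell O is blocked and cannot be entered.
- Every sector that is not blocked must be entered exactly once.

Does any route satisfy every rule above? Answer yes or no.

no

Colour the cells like a checkerboard: each orthogonal step flips colour, so a Hamiltonian route alternates colours. Here there are 9 cells of one colour and 10 of the other, with start on the opposite colour to the goal — the counts and endpoints can't be arranged into an alternating sequence of length 19, so no Hamiltonian route exists.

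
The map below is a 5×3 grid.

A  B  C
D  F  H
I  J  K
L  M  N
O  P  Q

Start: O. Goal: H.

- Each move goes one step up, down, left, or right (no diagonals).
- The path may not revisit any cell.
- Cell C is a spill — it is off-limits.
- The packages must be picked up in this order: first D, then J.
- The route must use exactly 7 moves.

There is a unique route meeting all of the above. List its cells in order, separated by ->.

O -> L -> I -> D -> F -> J -> K -> H

The waypoints must appear in the order D, J, with no cell reused.
Route from O: 3× up (reaching D), right to F, down to J, right to K, up to H — 7 moves in all.
Check: order respected (D at step 3, J at step 5); 7 moves as required.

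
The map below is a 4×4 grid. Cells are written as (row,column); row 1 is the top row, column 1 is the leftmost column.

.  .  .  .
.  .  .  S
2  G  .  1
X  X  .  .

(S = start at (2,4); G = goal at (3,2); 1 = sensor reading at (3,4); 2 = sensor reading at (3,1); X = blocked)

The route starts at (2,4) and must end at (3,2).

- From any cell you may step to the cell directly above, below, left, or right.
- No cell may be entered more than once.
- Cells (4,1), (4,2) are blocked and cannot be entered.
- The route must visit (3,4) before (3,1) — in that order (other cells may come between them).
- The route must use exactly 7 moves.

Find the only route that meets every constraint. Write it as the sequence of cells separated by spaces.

The waypoints must appear in the order (3,4), (3,1), with no cell reused.
Route from (2,4): down 1 to (3,4), left 1 to (3,3), up 1 to (2,3), left 2 to (2,1), down 1 to (3,1), right 1 to (3,2) — 7 moves in all.
Check: order respected (1 at step 1, 2 at step 6); 7 moves as required.

(2,4) (3,4) (3,3) (2,3) (2,2) (2,1) (3,1) (3,2)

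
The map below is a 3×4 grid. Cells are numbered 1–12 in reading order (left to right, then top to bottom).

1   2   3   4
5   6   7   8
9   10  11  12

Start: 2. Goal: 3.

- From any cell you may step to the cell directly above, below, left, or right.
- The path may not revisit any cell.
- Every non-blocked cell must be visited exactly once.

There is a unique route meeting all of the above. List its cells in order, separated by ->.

Need to visit all 12 open cells exactly once, starting at 2 and ending at 3.
Cell 1 has only two open neighbours (5 and 2), so the path must pass straight through it: one of those is the cell it's entered from and the other is where it exits.
Route from 2: left 1 to 1, down 2 to 9, right 1 to 10, up 1 to 6, right 1 to 7, down 1 to 11, right 1 to 12, up 2 to 4, left 1 to 3 — 11 moves in all.
Check: all 12 open cells covered.

2 -> 1 -> 5 -> 9 -> 10 -> 6 -> 7 -> 11 -> 12 -> 8 -> 4 -> 3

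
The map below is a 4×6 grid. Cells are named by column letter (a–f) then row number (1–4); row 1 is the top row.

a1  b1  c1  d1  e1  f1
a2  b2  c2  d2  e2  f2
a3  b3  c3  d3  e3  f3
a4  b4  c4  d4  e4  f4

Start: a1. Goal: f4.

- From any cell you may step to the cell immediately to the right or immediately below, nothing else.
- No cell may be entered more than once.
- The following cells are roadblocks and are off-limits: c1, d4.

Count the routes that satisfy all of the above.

A right/down-only route from a1 to f4 makes exactly 3 down-moves and 5 right-moves in some order.
With no other constraints that would be C(8,3) = 56 routes.
Subtract routes through each blocked cell (inclusion–exclusion for overlaps): − through c1: 20 − through d4: 20 + through c1&d4: 4 → 20.
That gives 20 routes.

20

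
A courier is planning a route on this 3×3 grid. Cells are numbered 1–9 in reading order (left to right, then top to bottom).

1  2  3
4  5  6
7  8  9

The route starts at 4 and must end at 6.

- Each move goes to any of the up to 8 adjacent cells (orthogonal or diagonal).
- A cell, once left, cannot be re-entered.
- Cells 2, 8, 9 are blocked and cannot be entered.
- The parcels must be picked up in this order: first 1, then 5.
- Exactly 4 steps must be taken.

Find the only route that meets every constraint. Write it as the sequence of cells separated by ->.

4 -> 1 -> 5 -> 3 -> 6

The waypoints must appear in the order 1, 5, with no cell reused.
Route from 4: up to 1, down-right to 5, up-right to 3, down to 6 — 4 moves in all.
Check: order respected (1 at step 1, 5 at step 2); 4 moves as required.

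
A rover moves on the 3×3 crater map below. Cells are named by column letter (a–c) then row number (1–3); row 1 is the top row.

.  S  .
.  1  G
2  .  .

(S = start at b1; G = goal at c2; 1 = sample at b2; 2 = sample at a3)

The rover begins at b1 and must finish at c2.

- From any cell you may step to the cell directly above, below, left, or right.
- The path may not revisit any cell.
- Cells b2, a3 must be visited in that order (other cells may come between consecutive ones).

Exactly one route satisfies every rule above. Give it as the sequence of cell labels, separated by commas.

b1, b2, a2, a3, b3, c3, c2

The waypoints must appear in the order b2, a3, with no cell reused.
Route from b1: down 1 to b2, left 1 to a2, down 1 to a3, right 2 to c3, up 1 to c2 — 6 moves in all.
Check: order respected (1 at step 1, 2 at step 3).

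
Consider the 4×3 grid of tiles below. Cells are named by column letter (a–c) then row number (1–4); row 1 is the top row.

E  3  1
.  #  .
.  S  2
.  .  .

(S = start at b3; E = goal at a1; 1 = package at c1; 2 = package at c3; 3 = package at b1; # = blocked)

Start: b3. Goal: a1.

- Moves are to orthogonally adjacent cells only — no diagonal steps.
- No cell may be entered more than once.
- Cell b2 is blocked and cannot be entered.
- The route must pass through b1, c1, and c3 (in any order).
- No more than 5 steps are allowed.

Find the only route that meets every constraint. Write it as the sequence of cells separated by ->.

Any route must reach b1, c1, and c3 and still end at a1 within 5 moves, so the order of the required stops is forced.
Route from b3: right to c3, 2× up (reaching c1), 2× left (reaching a1) — 5 moves in all.
Check: all required cells visited; 5 ≤ 5 moves.

b3 -> c3 -> c2 -> c1 -> b1 -> a1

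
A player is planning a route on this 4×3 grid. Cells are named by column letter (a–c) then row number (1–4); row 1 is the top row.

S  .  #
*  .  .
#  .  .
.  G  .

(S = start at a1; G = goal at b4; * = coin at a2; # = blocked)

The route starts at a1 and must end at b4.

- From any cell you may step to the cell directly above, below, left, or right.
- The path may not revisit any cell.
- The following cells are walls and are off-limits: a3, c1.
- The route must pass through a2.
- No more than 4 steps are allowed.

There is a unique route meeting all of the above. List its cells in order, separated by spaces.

a1 a2 b2 b3 b4

The budget equals the shortest possible length, so every move has to be on a shortest route through the required cells.
Route from a1: down to a2, right to b2, 2× down (reaching b4) — 4 moves in all.
Check: all required cells visited; 4 ≤ 4 moves.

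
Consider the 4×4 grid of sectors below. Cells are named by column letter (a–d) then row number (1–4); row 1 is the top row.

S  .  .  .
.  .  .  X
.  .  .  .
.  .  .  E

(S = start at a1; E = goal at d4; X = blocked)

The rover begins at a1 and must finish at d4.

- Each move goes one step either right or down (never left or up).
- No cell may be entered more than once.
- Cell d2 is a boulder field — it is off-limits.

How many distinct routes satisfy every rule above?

A right/down-only route from a1 to d4 makes exactly 3 down-moves and 3 right-moves in some order.
With no other constraints that would be C(6,3) = 20 routes.
Subtract routes through each blocked cell (inclusion–exclusion for overlaps): − through d2: 4 → 16.
That gives 16 routes.

16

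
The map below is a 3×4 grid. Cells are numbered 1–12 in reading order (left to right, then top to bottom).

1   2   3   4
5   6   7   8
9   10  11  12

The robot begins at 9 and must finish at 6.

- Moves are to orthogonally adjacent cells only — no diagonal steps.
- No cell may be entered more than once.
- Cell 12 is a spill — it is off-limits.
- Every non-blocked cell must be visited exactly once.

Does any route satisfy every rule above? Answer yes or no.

One route that works: 9 → 5 → 1 → 2 → 3 → 4 → 8 → 7 → 11 → 10 → 6.

yes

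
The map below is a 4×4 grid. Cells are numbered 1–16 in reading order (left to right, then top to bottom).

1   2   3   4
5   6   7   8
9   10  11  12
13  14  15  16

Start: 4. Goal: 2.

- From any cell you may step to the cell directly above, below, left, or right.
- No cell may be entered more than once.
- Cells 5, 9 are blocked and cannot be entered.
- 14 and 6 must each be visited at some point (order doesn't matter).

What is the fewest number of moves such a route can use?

Any route passes through 14 and 6 in some order between 4 and 2. Summing Manhattan distances along each leg and taking the cheapest ordering (4 → 14 → 6 → 2) gives a lower bound of 5 + 2 + 1 = 8 moves.
A route of 8 moves achieves this: 4 → 8 → 12 → 16 → 15 → 14 → 10 → 6 → 2.
Since 8 matches the lower bound, it is optimal.

8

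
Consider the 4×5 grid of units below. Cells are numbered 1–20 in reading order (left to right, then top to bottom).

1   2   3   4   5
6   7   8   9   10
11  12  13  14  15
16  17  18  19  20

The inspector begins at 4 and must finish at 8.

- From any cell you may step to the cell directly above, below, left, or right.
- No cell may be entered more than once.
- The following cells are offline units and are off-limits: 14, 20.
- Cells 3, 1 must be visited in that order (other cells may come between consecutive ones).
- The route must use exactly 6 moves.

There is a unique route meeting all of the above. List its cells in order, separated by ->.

The waypoints must appear in the order 3, 1, with no cell reused.
Route from 4: 3× left (reaching 1), down to 6, 2× right (reaching 8) — 6 moves in all.
Check: order respected (3 at step 1, 1 at step 3); 6 moves as required.

4 -> 3 -> 2 -> 1 -> 6 -> 7 -> 8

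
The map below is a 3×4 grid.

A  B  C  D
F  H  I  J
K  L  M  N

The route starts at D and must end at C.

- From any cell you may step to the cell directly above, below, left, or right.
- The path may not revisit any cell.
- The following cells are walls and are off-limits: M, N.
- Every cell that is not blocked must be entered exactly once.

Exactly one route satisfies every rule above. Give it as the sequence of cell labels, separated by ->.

Need to visit all 10 open cells exactly once, starting at D and ending at C.
Route from D: down 1 to J, left 2 to H, down 1 to L, left 1 to K, up 2 to A, right 2 to C — 9 moves in all.
Check: all 10 open cells covered.

D -> J -> I -> H -> L -> K -> F -> A -> B -> C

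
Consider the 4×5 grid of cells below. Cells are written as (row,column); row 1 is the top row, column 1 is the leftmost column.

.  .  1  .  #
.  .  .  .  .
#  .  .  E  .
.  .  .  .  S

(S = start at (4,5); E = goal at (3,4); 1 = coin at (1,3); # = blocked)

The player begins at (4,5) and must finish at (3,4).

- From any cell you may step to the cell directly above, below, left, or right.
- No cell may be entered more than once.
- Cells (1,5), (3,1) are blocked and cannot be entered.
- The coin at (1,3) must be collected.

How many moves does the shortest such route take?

8

Any route passes through (1,3) somewhere between (4,5) and (3,4). Summing Manhattan distances along the two legs ((4,5) → (1,3) → (3,4)) gives a lower bound of 5 + 3 = 8 moves.
A route of 8 moves achieves this: (4,5) → (3,5) → (2,5) → (2,4) → (1,4) → (1,3) → (2,3) → (3,3) → (3,4).
Since 8 matches the lower bound, it is optimal.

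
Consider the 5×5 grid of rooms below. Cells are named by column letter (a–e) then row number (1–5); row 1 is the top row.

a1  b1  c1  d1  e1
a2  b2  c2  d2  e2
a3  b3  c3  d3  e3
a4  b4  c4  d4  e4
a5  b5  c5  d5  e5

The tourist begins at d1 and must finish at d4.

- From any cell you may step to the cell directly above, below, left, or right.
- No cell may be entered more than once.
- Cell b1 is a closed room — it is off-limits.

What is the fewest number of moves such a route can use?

The Manhattan distance from d1 to d4 is |1−4| + |4−4| = 3, so at least 3 moves are needed.
A route of 3 moves achieves this: d1 → d2 → d3 → d4.
Since 3 matches the lower bound, it is optimal.

3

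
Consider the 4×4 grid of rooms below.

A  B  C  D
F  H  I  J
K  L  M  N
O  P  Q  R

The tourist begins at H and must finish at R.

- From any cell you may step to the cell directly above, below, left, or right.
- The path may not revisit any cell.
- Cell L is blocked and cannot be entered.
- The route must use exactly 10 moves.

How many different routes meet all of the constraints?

7

Need simple routes of exactly 10 moves from H to R (Manhattan distance 4, so 3 moves are spent on a detour and 3 undoing it).
Enumerating: H B A F K O P Q M N R | H F A B C I J N M Q R | H F A B C D J N M Q R | H F A B C D J I M Q R | H F A B C D J I M N R | H F K O P Q M I J N R | H I C B A F K O P Q R.
That gives 7 routes.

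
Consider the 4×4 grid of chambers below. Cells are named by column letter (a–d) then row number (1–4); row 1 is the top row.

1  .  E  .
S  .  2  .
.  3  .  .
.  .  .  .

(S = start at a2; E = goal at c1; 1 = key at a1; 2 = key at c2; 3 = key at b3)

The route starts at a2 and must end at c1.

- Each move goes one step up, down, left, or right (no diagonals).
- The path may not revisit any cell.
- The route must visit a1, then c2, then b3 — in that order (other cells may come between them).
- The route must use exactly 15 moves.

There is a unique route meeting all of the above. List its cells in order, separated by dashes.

The waypoints must appear in the order a1, c2, b3, with no cell reused.
Route from a2: up 1 to a1, right 1 to b1, down 1 to b2, right 1 to c2, down 1 to c3, left 2 to a3, down 1 to a4, right 3 to d4, up 3 to d1, left 1 to c1 — 15 moves in all.
Check: order respected (1 at step 1, 2 at step 4, 3 at step 6); 15 moves as required.

a2 - a1 - b1 - b2 - c2 - c3 - b3 - a3 - a4 - b4 - c4 - d4 - d3 - d2 - d1 - c1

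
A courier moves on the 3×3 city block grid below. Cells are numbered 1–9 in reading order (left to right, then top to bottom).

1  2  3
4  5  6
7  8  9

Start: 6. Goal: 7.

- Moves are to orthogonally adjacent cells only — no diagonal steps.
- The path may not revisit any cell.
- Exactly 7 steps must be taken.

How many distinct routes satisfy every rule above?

Need simple routes of exactly 7 moves from 6 to 7 (Manhattan distance 3, so 2 moves are spent on a detour and 2 undoing it).
Enumerating: 6 3 2 1 4 5 8 7 | 6 9 8 5 2 1 4 7.
That gives 2 routes.

2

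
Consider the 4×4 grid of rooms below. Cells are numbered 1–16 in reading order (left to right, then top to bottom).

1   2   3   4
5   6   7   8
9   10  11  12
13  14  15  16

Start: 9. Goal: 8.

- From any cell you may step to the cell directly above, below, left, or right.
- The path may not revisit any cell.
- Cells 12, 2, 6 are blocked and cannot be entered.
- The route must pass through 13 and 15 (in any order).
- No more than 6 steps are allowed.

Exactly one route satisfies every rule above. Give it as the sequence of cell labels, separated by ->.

The budget equals the shortest possible length, so every move has to be on a shortest route through the required cells.
Route from 9: down to 13, 2× right (reaching 15), 2× up (reaching 7), right to 8 — 6 moves in all.
Check: all required cells visited; 6 ≤ 6 moves.

9 -> 13 -> 14 -> 15 -> 11 -> 7 -> 8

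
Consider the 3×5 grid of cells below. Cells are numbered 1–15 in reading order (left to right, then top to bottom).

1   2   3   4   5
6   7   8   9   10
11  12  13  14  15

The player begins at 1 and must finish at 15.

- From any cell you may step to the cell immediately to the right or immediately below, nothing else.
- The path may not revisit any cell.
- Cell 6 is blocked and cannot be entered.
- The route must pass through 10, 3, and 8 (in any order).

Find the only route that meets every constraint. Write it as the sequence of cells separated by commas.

Moves only go right or down, so the column and row indices never decrease.
Route from 1: 2× right (reaching 3), down to 8, 2× right (reaching 10), down to 15 — 6 moves in all.
Check: all required cells visited.

1, 2, 3, 8, 9, 10, 15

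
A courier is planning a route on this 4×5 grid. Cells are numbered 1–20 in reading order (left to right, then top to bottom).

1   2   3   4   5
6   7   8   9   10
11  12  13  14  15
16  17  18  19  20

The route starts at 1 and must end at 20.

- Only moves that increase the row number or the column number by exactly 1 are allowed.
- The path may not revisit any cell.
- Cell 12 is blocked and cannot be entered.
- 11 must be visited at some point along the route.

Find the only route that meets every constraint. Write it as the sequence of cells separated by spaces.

1 6 11 16 17 18 19 20

Moves only go right or down, so the column and row indices never decrease.
Route from 1: down 3 to 16, right 4 to 20 — 7 moves in all.
Check: all required cells visited.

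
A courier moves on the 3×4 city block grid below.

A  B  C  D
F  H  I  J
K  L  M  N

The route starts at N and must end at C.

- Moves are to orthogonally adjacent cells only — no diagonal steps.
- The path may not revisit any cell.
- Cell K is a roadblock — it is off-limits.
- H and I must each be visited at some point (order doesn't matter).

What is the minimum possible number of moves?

5

Any route passes through H and I in some order between N and C. Summing Manhattan distances along each leg and taking the cheapest ordering (N → I → H → C) gives a lower bound of 2 + 1 + 2 = 5 moves.
A route of 5 moves achieves this: N → J → I → H → B → C.
Since 5 matches the lower bound, it is optimal.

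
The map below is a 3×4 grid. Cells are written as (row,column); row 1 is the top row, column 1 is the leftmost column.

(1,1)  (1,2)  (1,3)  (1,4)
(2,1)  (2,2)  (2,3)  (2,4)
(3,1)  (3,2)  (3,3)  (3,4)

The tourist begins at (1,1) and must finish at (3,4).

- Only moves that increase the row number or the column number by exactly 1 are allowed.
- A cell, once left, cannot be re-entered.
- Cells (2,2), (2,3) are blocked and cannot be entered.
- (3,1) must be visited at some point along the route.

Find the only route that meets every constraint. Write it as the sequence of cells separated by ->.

Moves only go right or down, so the column and row indices never decrease.
Route from (1,1): 2× down (reaching (3,1)), 3× right (reaching (3,4)) — 5 moves in all.
Check: all required cells visited.

(1,1) -> (2,1) -> (3,1) -> (3,2) -> (3,3) -> (3,4)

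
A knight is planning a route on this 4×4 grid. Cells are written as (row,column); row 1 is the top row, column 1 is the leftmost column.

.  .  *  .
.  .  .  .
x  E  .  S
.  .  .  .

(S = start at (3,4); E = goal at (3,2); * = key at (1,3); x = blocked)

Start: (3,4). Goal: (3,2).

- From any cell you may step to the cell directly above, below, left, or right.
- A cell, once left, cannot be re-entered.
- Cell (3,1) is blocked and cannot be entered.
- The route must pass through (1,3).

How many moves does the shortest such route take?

Any route passes through (1,3) somewhere between (3,4) and (3,2). Summing Manhattan distances along the two legs ((3,4) → (1,3) → (3,2)) gives a lower bound of 3 + 3 = 6 moves.
A route of 6 moves achieves this: (3,4) → (2,4) → (1,4) → (1,3) → (2,3) → (3,3) → (3,2).
Since 6 matches the lower bound, it is optimal.

6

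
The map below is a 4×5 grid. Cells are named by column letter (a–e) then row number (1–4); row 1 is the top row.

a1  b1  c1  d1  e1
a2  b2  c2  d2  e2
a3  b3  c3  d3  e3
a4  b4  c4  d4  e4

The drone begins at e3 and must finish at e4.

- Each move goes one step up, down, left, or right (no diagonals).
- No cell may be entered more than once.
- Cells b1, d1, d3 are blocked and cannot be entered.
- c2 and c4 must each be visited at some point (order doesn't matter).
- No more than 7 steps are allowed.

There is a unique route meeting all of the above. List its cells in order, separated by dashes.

The budget equals the shortest possible length, so every move has to be on a shortest route through the required cells.
Route from e3: up to e2, 2× left (reaching c2), 2× down (reaching c4), 2× right (reaching e4) — 7 moves in all.
Check: all required cells visited; 7 ≤ 7 moves.

e3 - e2 - d2 - c2 - c3 - c4 - d4 - e4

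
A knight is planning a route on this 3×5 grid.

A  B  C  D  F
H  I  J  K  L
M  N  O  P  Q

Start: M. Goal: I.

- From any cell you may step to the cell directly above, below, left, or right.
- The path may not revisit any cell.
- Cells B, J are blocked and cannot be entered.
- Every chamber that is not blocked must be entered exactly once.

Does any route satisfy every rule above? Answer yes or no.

no

Cell A has only one open neighbour but is neither the start nor the goal, so a Hamiltonian route would have to both enter and leave it through the same neighbour — impossible without revisiting.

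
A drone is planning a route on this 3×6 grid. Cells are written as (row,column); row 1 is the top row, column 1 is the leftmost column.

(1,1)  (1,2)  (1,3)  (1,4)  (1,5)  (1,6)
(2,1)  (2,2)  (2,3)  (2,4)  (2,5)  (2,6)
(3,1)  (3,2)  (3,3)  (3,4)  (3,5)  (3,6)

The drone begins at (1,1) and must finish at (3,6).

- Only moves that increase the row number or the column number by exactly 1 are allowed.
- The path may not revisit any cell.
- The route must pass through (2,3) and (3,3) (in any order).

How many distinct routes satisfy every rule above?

3

A right/down-only route from (1,1) to (3,6) makes exactly 2 down-moves and 5 right-moves in some order.
With no other constraints that would be C(7,2) = 21 routes.
A monotone route can only reach the required cells in the order (2,3), (3,3), so split there and multiply the segment counts: (1,1)→(2,3): 3; (2,3)→(3,3): 1; (3,3)→(3,6): 1; product = 3.
That gives 3 routes.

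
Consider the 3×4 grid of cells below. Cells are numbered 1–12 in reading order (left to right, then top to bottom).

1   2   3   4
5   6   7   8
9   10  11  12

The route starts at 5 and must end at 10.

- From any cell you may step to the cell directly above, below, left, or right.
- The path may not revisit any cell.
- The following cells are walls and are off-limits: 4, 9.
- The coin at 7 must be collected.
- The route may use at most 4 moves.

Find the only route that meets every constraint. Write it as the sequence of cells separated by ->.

5 -> 6 -> 7 -> 11 -> 10

The 4-move cap with required stops at 7 leaves no slack for detours.
Route from 5: 2× right (reaching 7), down to 11, left to 10 — 4 moves in all.
Check: all required cells visited; 4 ≤ 4 moves.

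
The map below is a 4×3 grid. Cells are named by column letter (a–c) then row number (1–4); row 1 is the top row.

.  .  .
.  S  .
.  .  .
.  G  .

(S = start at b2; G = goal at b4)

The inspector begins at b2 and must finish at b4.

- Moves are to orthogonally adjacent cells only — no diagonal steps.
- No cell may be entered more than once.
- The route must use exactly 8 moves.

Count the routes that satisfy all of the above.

Need simple routes of exactly 8 moves from b2 to b4 (Manhattan distance 2, so 3 moves are spent on a detour and 3 undoing it).
Enumerating: b2 b1 a1 a2 a3 b3 c3 c4 b4 | b2 b1 c1 c2 c3 b3 a3 a4 b4 | b2 a2 a1 b1 c1 c2 c3 c4 b4 | b2 a2 a1 b1 c1 c2 c3 b3 b4 | b2 c2 c1 b1 a1 a2 a3 a4 b4 | b2 c2 c1 b1 a1 a2 a3 b3 b4.
That gives 6 routes.

6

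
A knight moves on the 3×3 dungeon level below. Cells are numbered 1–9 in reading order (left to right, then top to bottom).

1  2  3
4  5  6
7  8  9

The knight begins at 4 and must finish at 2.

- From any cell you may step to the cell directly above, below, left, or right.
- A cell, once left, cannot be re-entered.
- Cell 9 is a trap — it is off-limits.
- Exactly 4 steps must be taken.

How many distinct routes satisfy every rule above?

2

Need simple routes of exactly 4 moves from 4 to 2 (Manhattan distance 2, so 1 moves are spent on a detour and 1 undoing it).
Enumerating: 4 7 8 5 2 | 4 5 6 3 2.
That gives 2 routes.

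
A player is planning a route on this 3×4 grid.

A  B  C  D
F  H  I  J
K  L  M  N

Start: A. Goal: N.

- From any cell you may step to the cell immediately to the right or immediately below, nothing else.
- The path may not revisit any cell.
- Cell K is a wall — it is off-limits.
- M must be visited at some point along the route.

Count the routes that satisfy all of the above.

5

A right/down-only route from A to N makes exactly 2 down-moves and 3 right-moves in some order.
With no other constraints that would be C(5,2) = 10 routes.
Split at M and multiply the segment counts (each segment already excludes blocked cells): A→M: 5; M→N: 1; product = 5.
That gives 5 routes.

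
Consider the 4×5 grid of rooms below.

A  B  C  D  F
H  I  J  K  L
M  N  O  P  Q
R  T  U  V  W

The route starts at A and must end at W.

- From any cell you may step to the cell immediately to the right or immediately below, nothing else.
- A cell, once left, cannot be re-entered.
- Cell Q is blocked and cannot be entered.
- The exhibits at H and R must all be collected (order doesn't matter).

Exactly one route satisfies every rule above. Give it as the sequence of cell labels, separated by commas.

Moves only go right or down, so the column and row indices never decrease.
Route from A: 3× down (reaching R), 4× right (reaching W) — 7 moves in all.
Check: all required cells visited.

A, H, M, R, T, U, V, W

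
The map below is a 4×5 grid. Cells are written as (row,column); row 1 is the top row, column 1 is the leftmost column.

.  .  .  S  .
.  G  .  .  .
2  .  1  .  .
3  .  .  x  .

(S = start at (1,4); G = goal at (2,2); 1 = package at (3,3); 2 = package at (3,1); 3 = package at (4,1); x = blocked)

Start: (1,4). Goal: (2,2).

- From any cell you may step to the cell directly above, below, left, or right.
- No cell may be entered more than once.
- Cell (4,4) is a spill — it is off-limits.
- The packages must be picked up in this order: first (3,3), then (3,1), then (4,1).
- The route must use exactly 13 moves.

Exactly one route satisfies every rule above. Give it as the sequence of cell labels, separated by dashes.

The waypoints must appear in the order (3,3), (3,1), (4,1), with no cell reused.
Route from (1,4): 2× down (reaching (3,4)), left to (3,3), 2× up (reaching (1,3)), 2× left (reaching (1,1)), 3× down (reaching (4,1)), right to (4,2), 2× up (reaching (2,2)) — 13 moves in all.
Check: order respected (1 at step 3, 2 at step 9, 3 at step 10); 13 moves as required.

(1,4) - (2,4) - (3,4) - (3,3) - (2,3) - (1,3) - (1,2) - (1,1) - (2,1) - (3,1) - (4,1) - (4,2) - (3,2) - (2,2)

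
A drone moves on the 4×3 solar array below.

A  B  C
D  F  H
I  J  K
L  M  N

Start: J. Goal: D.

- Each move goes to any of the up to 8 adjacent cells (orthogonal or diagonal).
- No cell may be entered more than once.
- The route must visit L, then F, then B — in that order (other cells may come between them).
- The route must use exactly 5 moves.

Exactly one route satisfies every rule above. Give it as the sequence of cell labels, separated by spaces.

J L I F B D

The waypoints must appear in the order L, F, B, with no cell reused.
Route from J: down-left to L, up to I, up-right to F, up to B, down-left to D — 5 moves in all.
Check: order respected (L at step 1, F at step 3, B at step 4); 5 moves as required.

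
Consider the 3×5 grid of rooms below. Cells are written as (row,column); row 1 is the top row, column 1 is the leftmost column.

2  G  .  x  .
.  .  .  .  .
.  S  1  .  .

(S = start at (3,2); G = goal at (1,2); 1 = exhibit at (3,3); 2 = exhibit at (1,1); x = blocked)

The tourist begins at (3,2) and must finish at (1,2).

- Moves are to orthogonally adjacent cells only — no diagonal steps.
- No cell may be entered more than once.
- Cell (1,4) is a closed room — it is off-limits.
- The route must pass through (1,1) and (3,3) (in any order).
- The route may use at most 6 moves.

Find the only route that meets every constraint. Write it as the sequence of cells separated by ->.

(3,2) -> (3,3) -> (2,3) -> (2,2) -> (2,1) -> (1,1) -> (1,2)

Any route must reach (1,1) and (3,3) and still end at (1,2) within 6 moves, so the order of the required stops is forced.
Route from (3,2): right to (3,3), up to (2,3), 2× left (reaching (2,1)), up to (1,1), right to (1,2) — 6 moves in all.
Check: all required cells visited; 6 ≤ 6 moves.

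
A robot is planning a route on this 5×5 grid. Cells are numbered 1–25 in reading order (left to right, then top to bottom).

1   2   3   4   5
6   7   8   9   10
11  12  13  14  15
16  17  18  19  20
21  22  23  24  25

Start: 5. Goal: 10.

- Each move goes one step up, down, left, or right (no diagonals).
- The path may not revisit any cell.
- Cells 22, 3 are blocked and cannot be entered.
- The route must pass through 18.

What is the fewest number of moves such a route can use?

9

Any route passes through 18 somewhere between 5 and 10. Summing Manhattan distances along the two legs (5 → 18 → 10) gives a lower bound of 5 + 4 = 9 moves.
A route of 9 moves achieves this: 5 → 4 → 9 → 14 → 13 → 18 → 19 → 20 → 15 → 10.
Since 9 matches the lower bound, it is optimal.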